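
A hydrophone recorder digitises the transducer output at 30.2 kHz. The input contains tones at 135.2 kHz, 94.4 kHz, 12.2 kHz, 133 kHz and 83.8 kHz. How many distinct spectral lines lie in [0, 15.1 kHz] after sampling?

fs/2 = 15.1 kHz.
135.2 kHz mod fs = 14.4 kHz.
14.4 kHz ≤ fs/2 = 15.1 kHz, appears at 14.4 kHz.
94.4 kHz mod fs = 3.8 kHz.
3.8 kHz ≤ fs/2 = 15.1 kHz, appears at 3.8 kHz.
12.2 kHz ≤ fs/2 = 15.1 kHz, passes unchanged.
133 kHz mod fs = 12.2 kHz.
12.2 kHz ≤ fs/2 = 15.1 kHz, appears at 12.2 kHz.
83.8 kHz mod fs = 23.4 kHz.
23.4 kHz > fs/2 = 15.1 kHz, folds to fs − 23.4 kHz = 6.8 kHz.
Distinct values: {3.8 kHz, 6.8 kHz, 12.2 kHz, 14.4 kHz} → 4.

4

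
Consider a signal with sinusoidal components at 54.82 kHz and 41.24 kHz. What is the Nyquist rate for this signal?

109.64 kHz

Highest-frequency component: 54.82 kHz.
Nyquist rate = 2 × 54.82 kHz = 109.64 kHz.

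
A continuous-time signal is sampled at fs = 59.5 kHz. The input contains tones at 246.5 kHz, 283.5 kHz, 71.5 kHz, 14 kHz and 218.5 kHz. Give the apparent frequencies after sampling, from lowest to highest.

fs/2 = 29.75 kHz.
246.5 kHz mod fs = 8.5 kHz.
8.5 kHz ≤ fs/2 = 29.75 kHz, appears at 8.5 kHz.
283.5 kHz mod fs = 45.5 kHz.
45.5 kHz > fs/2 = 29.75 kHz, folds to fs − 45.5 kHz = 14 kHz.
71.5 kHz mod fs = 12 kHz.
12 kHz ≤ fs/2 = 29.75 kHz, appears at 12 kHz.
14 kHz ≤ fs/2 = 29.75 kHz, passes unchanged.
218.5 kHz mod fs = 40 kHz.
40 kHz > fs/2 = 29.75 kHz, folds to fs − 40 kHz = 19.5 kHz.
Distinct values: {8.5 kHz, 12 kHz, 14 kHz, 19.5 kHz}.

8.5 kHz, 12 kHz, 14 kHz, 19.5 kHz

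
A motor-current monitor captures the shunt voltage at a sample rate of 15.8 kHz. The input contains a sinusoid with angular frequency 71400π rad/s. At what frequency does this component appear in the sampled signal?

ω = 71400π rad/s → f = ω/(2π) = 35700 Hz = 35.7 kHz.
35.7 kHz mod fs = 4.1 kHz.
4.1 kHz ≤ fs/2 = 7.9 kHz, appears at 4.1 kHz.

4.1 kHz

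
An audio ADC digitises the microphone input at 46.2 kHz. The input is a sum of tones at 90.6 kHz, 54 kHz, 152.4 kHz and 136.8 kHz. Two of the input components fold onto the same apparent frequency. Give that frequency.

fs/2 = 23.1 kHz.
90.6 kHz mod fs = 44.4 kHz.
44.4 kHz > fs/2 = 23.1 kHz, folds to fs − 44.4 kHz = 1.8 kHz.
54 kHz mod fs = 7.8 kHz.
7.8 kHz ≤ fs/2 = 23.1 kHz, appears at 7.8 kHz.
152.4 kHz mod fs = 13.8 kHz.
13.8 kHz ≤ fs/2 = 23.1 kHz, appears at 13.8 kHz.
136.8 kHz mod fs = 44.4 kHz.
44.4 kHz > fs/2 = 23.1 kHz, folds to fs − 44.4 kHz = 1.8 kHz.
90.6 kHz and 136.8 kHz both map to 1.8 kHz.

1.8 kHz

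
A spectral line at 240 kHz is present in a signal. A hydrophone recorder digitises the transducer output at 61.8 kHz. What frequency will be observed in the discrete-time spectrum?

7.2 kHz

240 kHz mod fs = 54.6 kHz.
54.6 kHz > fs/2 = 30.9 kHz, folds to fs − 54.6 kHz = 7.2 kHz.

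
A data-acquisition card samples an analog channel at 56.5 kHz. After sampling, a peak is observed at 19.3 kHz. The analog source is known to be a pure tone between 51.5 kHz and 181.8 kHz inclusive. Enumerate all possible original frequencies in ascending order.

Frequencies that alias to 19.3 kHz are k·fs ± 19.3 kHz for integer k ≥ 0.
k=0: 19.3 kHz.
k=1: 37.2 kHz, 75.8 kHz.
k=2: 93.7 kHz, 132.3 kHz.
k=3: 150.2 kHz, 188.8 kHz.
k=4: 206.7 kHz, 245.3 kHz.
Within [51.5 kHz, 181.8 kHz]: 75.8 kHz, 93.7 kHz, 132.3 kHz, 150.2 kHz.

75.8 kHz, 93.7 kHz, 132.3 kHz, 150.2 kHz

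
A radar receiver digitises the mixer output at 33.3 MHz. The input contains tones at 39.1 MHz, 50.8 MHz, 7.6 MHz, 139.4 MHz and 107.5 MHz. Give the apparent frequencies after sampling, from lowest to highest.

fs/2 = 16.65 MHz.
39.1 MHz mod fs = 5.8 MHz.
5.8 MHz ≤ fs/2 = 16.65 MHz, appears at 5.8 MHz.
50.8 MHz mod fs = 17.5 MHz.
17.5 MHz > fs/2 = 16.65 MHz, folds to fs − 17.5 MHz = 15.8 MHz.
7.6 MHz ≤ fs/2 = 16.65 MHz, passes unchanged.
139.4 MHz mod fs = 6.2 MHz.
6.2 MHz ≤ fs/2 = 16.65 MHz, appears at 6.2 MHz.
107.5 MHz mod fs = 7.6 MHz.
7.6 MHz ≤ fs/2 = 16.65 MHz, appears at 7.6 MHz.
Distinct values: {5.8 MHz, 6.2 MHz, 7.6 MHz, 15.8 MHz}.

5.8 MHz, 6.2 MHz, 7.6 MHz, 15.8 MHz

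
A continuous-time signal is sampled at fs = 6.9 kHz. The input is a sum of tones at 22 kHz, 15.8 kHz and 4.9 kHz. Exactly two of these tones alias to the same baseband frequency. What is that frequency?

2 kHz

fs/2 = 3.45 kHz.
22 kHz mod fs = 1.3 kHz.
1.3 kHz ≤ fs/2 = 3.45 kHz, appears at 1.3 kHz.
15.8 kHz mod fs = 2 kHz.
2 kHz ≤ fs/2 = 3.45 kHz, appears at 2 kHz.
4.9 kHz > fs/2 = 3.45 kHz, folds to fs − 4.9 kHz = 2 kHz.
4.9 kHz and 15.8 kHz both map to 2 kHz.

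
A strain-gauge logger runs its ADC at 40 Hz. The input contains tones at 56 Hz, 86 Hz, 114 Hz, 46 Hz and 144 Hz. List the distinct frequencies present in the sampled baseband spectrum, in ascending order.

6 Hz, 16 Hz

fs/2 = 20 Hz.
56 Hz mod fs = 16 Hz.
16 Hz ≤ fs/2 = 20 Hz, appears at 16 Hz.
86 Hz mod fs = 6 Hz.
6 Hz ≤ fs/2 = 20 Hz, appears at 6 Hz.
114 Hz mod fs = 34 Hz.
34 Hz > fs/2 = 20 Hz, folds to fs − 34 Hz = 6 Hz.
46 Hz mod fs = 6 Hz.
6 Hz ≤ fs/2 = 20 Hz, appears at 6 Hz.
144 Hz mod fs = 24 Hz.
24 Hz > fs/2 = 20 Hz, folds to fs − 24 Hz = 16 Hz.
Distinct values: {6 Hz, 16 Hz}.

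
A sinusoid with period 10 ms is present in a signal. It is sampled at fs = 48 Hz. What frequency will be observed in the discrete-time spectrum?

4 Hz

T = 10 ms → f = 1/T = 100 Hz.
100 Hz mod fs = 4 Hz.
4 Hz ≤ fs/2 = 24 Hz, appears at 4 Hz.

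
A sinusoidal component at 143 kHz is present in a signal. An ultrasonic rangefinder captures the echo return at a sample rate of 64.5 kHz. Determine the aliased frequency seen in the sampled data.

143 kHz mod fs = 14 kHz.
14 kHz ≤ fs/2 = 32.25 kHz, appears at 14 kHz.

14 kHz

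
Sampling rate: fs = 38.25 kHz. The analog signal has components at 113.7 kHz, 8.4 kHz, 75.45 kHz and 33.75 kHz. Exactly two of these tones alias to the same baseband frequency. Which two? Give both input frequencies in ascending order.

fs/2 = 19.125 kHz.
113.7 kHz mod fs = 37.2 kHz.
37.2 kHz > fs/2 = 19.125 kHz, folds to fs − 37.2 kHz = 1.05 kHz.
8.4 kHz ≤ fs/2 = 19.125 kHz, passes unchanged.
75.45 kHz mod fs = 37.2 kHz.
37.2 kHz > fs/2 = 19.125 kHz, folds to fs − 37.2 kHz = 1.05 kHz.
33.75 kHz > fs/2 = 19.125 kHz, folds to fs − 33.75 kHz = 4.5 kHz.
75.45 kHz and 113.7 kHz both map to 1.05 kHz.

75.45 kHz, 113.7 kHz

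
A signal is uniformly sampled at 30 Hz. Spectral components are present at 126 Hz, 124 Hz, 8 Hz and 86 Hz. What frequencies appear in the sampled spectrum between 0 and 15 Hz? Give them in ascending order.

4 Hz, 6 Hz, 8 Hz

fs/2 = 15 Hz.
126 Hz mod fs = 6 Hz.
6 Hz ≤ fs/2 = 15 Hz, appears at 6 Hz.
124 Hz mod fs = 4 Hz.
4 Hz ≤ fs/2 = 15 Hz, appears at 4 Hz.
8 Hz ≤ fs/2 = 15 Hz, passes unchanged.
86 Hz mod fs = 26 Hz.
26 Hz > fs/2 = 15 Hz, folds to fs − 26 Hz = 4 Hz.
Distinct values: {4 Hz, 6 Hz, 8 Hz}.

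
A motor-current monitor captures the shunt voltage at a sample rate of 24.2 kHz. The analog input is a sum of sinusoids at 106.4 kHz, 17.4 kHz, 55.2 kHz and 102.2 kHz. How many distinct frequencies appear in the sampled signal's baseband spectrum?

fs/2 = 12.1 kHz.
106.4 kHz mod fs = 9.6 kHz.
9.6 kHz ≤ fs/2 = 12.1 kHz, appears at 9.6 kHz.
17.4 kHz > fs/2 = 12.1 kHz, folds to fs − 17.4 kHz = 6.8 kHz.
55.2 kHz mod fs = 6.8 kHz.
6.8 kHz ≤ fs/2 = 12.1 kHz, appears at 6.8 kHz.
102.2 kHz mod fs = 5.4 kHz.
5.4 kHz ≤ fs/2 = 12.1 kHz, appears at 5.4 kHz.
Distinct values: {5.4 kHz, 6.8 kHz, 9.6 kHz} → 3.

3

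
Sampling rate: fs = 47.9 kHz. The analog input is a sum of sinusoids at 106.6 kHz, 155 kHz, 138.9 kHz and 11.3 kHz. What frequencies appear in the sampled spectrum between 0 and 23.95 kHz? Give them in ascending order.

4.8 kHz, 10.8 kHz, 11.3 kHz

fs/2 = 23.95 kHz.
106.6 kHz mod fs = 10.8 kHz.
10.8 kHz ≤ fs/2 = 23.95 kHz, appears at 10.8 kHz.
155 kHz mod fs = 11.3 kHz.
11.3 kHz ≤ fs/2 = 23.95 kHz, appears at 11.3 kHz.
138.9 kHz mod fs = 43.1 kHz.
43.1 kHz > fs/2 = 23.95 kHz, folds to fs − 43.1 kHz = 4.8 kHz.
11.3 kHz ≤ fs/2 = 23.95 kHz, passes unchanged.
Distinct values: {4.8 kHz, 10.8 kHz, 11.3 kHz}.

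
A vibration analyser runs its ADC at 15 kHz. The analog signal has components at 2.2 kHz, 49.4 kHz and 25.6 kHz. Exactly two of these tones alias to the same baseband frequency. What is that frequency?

fs/2 = 7.5 kHz.
2.2 kHz ≤ fs/2 = 7.5 kHz, passes unchanged.
49.4 kHz mod fs = 4.4 kHz.
4.4 kHz ≤ fs/2 = 7.5 kHz, appears at 4.4 kHz.
25.6 kHz mod fs = 10.6 kHz.
10.6 kHz > fs/2 = 7.5 kHz, folds to fs − 10.6 kHz = 4.4 kHz.
25.6 kHz and 49.4 kHz both map to 4.4 kHz.

4.4 kHz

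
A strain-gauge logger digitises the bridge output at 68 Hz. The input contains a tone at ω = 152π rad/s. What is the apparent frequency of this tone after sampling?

8 Hz

ω = 152π rad/s → f = ω/(2π) = 76 Hz.
76 Hz mod fs = 8 Hz.
8 Hz ≤ fs/2 = 34 Hz, appears at 8 Hz.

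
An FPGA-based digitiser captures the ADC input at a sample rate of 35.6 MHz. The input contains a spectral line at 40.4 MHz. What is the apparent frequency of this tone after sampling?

40.4 MHz mod fs = 4.8 MHz.
4.8 MHz ≤ fs/2 = 17.8 MHz, appears at 4.8 MHz.

4.8 MHz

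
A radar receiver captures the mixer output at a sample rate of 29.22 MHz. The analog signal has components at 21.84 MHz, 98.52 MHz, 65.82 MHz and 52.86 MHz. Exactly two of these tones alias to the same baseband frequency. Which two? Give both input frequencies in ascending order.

fs/2 = 14.61 MHz.
21.84 MHz > fs/2 = 14.61 MHz, folds to fs − 21.84 MHz = 7.38 MHz.
98.52 MHz mod fs = 10.86 MHz.
10.86 MHz ≤ fs/2 = 14.61 MHz, appears at 10.86 MHz.
65.82 MHz mod fs = 7.38 MHz.
7.38 MHz ≤ fs/2 = 14.61 MHz, appears at 7.38 MHz.
52.86 MHz mod fs = 23.64 MHz.
23.64 MHz > fs/2 = 14.61 MHz, folds to fs − 23.64 MHz = 5.58 MHz.
21.84 MHz and 65.82 MHz both map to 7.38 MHz.

21.84 MHz, 65.82 MHz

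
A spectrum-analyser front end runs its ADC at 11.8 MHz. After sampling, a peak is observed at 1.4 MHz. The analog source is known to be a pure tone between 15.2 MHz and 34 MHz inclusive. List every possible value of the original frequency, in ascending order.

22.2 MHz, 25 MHz, 34 MHz

Frequencies that alias to 1.4 MHz are k·fs ± 1.4 MHz for integer k ≥ 0.
k=0: 1.4 MHz.
k=1: 10.4 MHz, 13.2 MHz.
k=2: 22.2 MHz, 25 MHz.
k=3: 34 MHz, 36.8 MHz.
k=4: 45.8 MHz, 48.6 MHz.
Within [15.2 MHz, 34 MHz]: 22.2 MHz, 25 MHz, 34 MHz.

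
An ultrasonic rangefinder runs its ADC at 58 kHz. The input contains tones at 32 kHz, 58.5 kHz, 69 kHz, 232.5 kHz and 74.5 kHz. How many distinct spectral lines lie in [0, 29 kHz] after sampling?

4

fs/2 = 29 kHz.
32 kHz > fs/2 = 29 kHz, folds to fs − 32 kHz = 26 kHz.
58.5 kHz mod fs = 0.5 kHz.
0.5 kHz ≤ fs/2 = 29 kHz, appears at 0.5 kHz.
69 kHz mod fs = 11 kHz.
11 kHz ≤ fs/2 = 29 kHz, appears at 11 kHz.
232.5 kHz mod fs = 0.5 kHz.
0.5 kHz ≤ fs/2 = 29 kHz, appears at 0.5 kHz.
74.5 kHz mod fs = 16.5 kHz.
16.5 kHz ≤ fs/2 = 29 kHz, appears at 16.5 kHz.
Distinct values: {0.5 kHz, 11 kHz, 16.5 kHz, 26 kHz} → 4.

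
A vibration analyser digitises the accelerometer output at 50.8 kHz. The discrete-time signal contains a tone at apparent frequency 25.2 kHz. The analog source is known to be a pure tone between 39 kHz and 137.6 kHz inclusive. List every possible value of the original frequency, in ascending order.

Frequencies that alias to 25.2 kHz are k·fs ± 25.2 kHz for integer k ≥ 0.
k=0: 25.2 kHz.
k=1: 25.6 kHz, 76 kHz.
k=2: 76.4 kHz, 126.8 kHz.
k=3: 127.2 kHz, 177.6 kHz.
k=4: 178 kHz, 228.4 kHz.
Within [39 kHz, 137.6 kHz]: 76 kHz, 76.4 kHz, 126.8 kHz, 127.2 kHz.

76 kHz, 76.4 kHz, 126.8 kHz, 127.2 kHz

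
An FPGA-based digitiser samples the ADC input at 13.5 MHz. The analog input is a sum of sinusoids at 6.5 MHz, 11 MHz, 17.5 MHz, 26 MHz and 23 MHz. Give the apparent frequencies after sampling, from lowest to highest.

fs/2 = 6.75 MHz.
6.5 MHz ≤ fs/2 = 6.75 MHz, passes unchanged.
11 MHz > fs/2 = 6.75 MHz, folds to fs − 11 MHz = 2.5 MHz.
17.5 MHz mod fs = 4 MHz.
4 MHz ≤ fs/2 = 6.75 MHz, appears at 4 MHz.
26 MHz mod fs = 12.5 MHz.
12.5 MHz > fs/2 = 6.75 MHz, folds to fs − 12.5 MHz = 1 MHz.
23 MHz mod fs = 9.5 MHz.
9.5 MHz > fs/2 = 6.75 MHz, folds to fs − 9.5 MHz = 4 MHz.
Distinct values: {1 MHz, 2.5 MHz, 4 MHz, 6.5 MHz}.

1 MHz, 2.5 MHz, 4 MHz, 6.5 MHz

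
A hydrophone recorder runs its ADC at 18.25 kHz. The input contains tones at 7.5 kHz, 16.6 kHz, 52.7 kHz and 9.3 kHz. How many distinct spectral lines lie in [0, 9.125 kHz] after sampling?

fs/2 = 9.125 kHz.
7.5 kHz ≤ fs/2 = 9.125 kHz, passes unchanged.
16.6 kHz > fs/2 = 9.125 kHz, folds to fs − 16.6 kHz = 1.65 kHz.
52.7 kHz mod fs = 16.2 kHz.
16.2 kHz > fs/2 = 9.125 kHz, folds to fs − 16.2 kHz = 2.05 kHz.
9.3 kHz > fs/2 = 9.125 kHz, folds to fs − 9.3 kHz = 8.95 kHz.
Distinct values: {1.65 kHz, 2.05 kHz, 7.5 kHz, 8.95 kHz} → 4.

4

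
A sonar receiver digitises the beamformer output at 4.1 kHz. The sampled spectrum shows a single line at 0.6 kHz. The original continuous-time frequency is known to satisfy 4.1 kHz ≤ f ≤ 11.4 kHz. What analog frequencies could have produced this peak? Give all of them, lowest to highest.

4.7 kHz, 7.6 kHz, 8.8 kHz

Frequencies that alias to 0.6 kHz are k·fs ± 0.6 kHz for integer k ≥ 0.
k=0: 0.6 kHz.
k=1: 3.5 kHz, 4.7 kHz.
k=2: 7.6 kHz, 8.8 kHz.
k=3: 11.7 kHz, 12.9 kHz.
Within [4.1 kHz, 11.4 kHz]: 4.7 kHz, 7.6 kHz, 8.8 kHz.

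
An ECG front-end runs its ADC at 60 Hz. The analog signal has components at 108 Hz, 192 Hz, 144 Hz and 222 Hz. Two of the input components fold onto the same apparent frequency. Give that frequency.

12 Hz

fs/2 = 30 Hz.
108 Hz mod fs = 48 Hz.
48 Hz > fs/2 = 30 Hz, folds to fs − 48 Hz = 12 Hz.
192 Hz mod fs = 12 Hz.
12 Hz ≤ fs/2 = 30 Hz, appears at 12 Hz.
144 Hz mod fs = 24 Hz.
24 Hz ≤ fs/2 = 30 Hz, appears at 24 Hz.
222 Hz mod fs = 42 Hz.
42 Hz > fs/2 = 30 Hz, folds to fs − 42 Hz = 18 Hz.
108 Hz and 192 Hz both map to 12 Hz.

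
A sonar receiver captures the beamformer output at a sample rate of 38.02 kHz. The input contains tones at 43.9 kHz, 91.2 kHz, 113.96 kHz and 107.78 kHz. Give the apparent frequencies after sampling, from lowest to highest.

0.1 kHz, 5.88 kHz, 6.28 kHz, 15.16 kHz

fs/2 = 19.01 kHz.
43.9 kHz mod fs = 5.88 kHz.
5.88 kHz ≤ fs/2 = 19.01 kHz, appears at 5.88 kHz.
91.2 kHz mod fs = 15.16 kHz.
15.16 kHz ≤ fs/2 = 19.01 kHz, appears at 15.16 kHz.
113.96 kHz mod fs = 37.92 kHz.
37.92 kHz > fs/2 = 19.01 kHz, folds to fs − 37.92 kHz = 0.1 kHz.
107.78 kHz mod fs = 31.74 kHz.
31.74 kHz > fs/2 = 19.01 kHz, folds to fs − 31.74 kHz = 6.28 kHz.
Distinct values: {0.1 kHz, 5.88 kHz, 6.28 kHz, 15.16 kHz}.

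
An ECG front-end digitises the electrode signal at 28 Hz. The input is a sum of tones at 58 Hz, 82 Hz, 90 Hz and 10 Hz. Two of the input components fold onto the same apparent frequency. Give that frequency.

2 Hz

fs/2 = 14 Hz.
58 Hz mod fs = 2 Hz.
2 Hz ≤ fs/2 = 14 Hz, appears at 2 Hz.
82 Hz mod fs = 26 Hz.
26 Hz > fs/2 = 14 Hz, folds to fs − 26 Hz = 2 Hz.
90 Hz mod fs = 6 Hz.
6 Hz ≤ fs/2 = 14 Hz, appears at 6 Hz.
10 Hz ≤ fs/2 = 14 Hz, passes unchanged.
58 Hz and 82 Hz both map to 2 Hz.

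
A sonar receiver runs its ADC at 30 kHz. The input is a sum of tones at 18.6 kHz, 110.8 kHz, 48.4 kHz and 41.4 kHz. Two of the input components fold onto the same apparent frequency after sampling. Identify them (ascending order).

fs/2 = 15 kHz.
18.6 kHz > fs/2 = 15 kHz, folds to fs − 18.6 kHz = 11.4 kHz.
110.8 kHz mod fs = 20.8 kHz.
20.8 kHz > fs/2 = 15 kHz, folds to fs − 20.8 kHz = 9.2 kHz.
48.4 kHz mod fs = 18.4 kHz.
18.4 kHz > fs/2 = 15 kHz, folds to fs − 18.4 kHz = 11.6 kHz.
41.4 kHz mod fs = 11.4 kHz.
11.4 kHz ≤ fs/2 = 15 kHz, appears at 11.4 kHz.
18.6 kHz and 41.4 kHz both map to 11.4 kHz.

18.6 kHz, 41.4 kHz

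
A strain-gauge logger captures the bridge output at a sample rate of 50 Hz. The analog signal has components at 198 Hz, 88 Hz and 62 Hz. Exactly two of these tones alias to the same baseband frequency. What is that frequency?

12 Hz

fs/2 = 25 Hz.
198 Hz mod fs = 48 Hz.
48 Hz > fs/2 = 25 Hz, folds to fs − 48 Hz = 2 Hz.
88 Hz mod fs = 38 Hz.
38 Hz > fs/2 = 25 Hz, folds to fs − 38 Hz = 12 Hz.
62 Hz mod fs = 12 Hz.
12 Hz ≤ fs/2 = 25 Hz, appears at 12 Hz.
62 Hz and 88 Hz both map to 12 Hz.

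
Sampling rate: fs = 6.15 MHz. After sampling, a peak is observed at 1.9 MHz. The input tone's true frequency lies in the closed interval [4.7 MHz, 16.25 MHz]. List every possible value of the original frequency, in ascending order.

8.05 MHz, 10.4 MHz, 14.2 MHz

Frequencies that alias to 1.9 MHz are k·fs ± 1.9 MHz for integer k ≥ 0.
k=0: 1.9 MHz.
k=1: 4.25 MHz, 8.05 MHz.
k=2: 10.4 MHz, 14.2 MHz.
k=3: 16.55 MHz, 20.35 MHz.
Within [4.7 MHz, 16.25 MHz]: 8.05 MHz, 10.4 MHz, 14.2 MHz.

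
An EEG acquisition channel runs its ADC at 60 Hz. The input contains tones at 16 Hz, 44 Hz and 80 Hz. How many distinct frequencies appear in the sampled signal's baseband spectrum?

2

fs/2 = 30 Hz.
16 Hz ≤ fs/2 = 30 Hz, passes unchanged.
44 Hz > fs/2 = 30 Hz, folds to fs − 44 Hz = 16 Hz.
80 Hz mod fs = 20 Hz.
20 Hz ≤ fs/2 = 30 Hz, appears at 20 Hz.
Distinct values: {16 Hz, 20 Hz} → 2.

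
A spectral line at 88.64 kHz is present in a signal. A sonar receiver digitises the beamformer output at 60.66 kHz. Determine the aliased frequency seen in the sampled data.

27.98 kHz

88.64 kHz mod fs = 27.98 kHz.
27.98 kHz ≤ fs/2 = 30.33 kHz, appears at 27.98 kHz.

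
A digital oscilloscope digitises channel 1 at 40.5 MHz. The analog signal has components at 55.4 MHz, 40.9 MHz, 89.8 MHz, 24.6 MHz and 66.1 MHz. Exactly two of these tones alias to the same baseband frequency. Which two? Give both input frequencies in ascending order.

fs/2 = 20.25 MHz.
55.4 MHz mod fs = 14.9 MHz.
14.9 MHz ≤ fs/2 = 20.25 MHz, appears at 14.9 MHz.
40.9 MHz mod fs = 0.4 MHz.
0.4 MHz ≤ fs/2 = 20.25 MHz, appears at 0.4 MHz.
89.8 MHz mod fs = 8.8 MHz.
8.8 MHz ≤ fs/2 = 20.25 MHz, appears at 8.8 MHz.
24.6 MHz > fs/2 = 20.25 MHz, folds to fs − 24.6 MHz = 15.9 MHz.
66.1 MHz mod fs = 25.6 MHz.
25.6 MHz > fs/2 = 20.25 MHz, folds to fs − 25.6 MHz = 14.9 MHz.
55.4 MHz and 66.1 MHz both map to 14.9 MHz.

55.4 MHz, 66.1 MHz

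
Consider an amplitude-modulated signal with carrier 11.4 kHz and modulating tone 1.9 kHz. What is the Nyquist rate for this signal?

26.6 kHz

AM sidebands sit at fc ± fm = 9.5 kHz and 13.3 kHz.
Highest-frequency component: 13.3 kHz.
Nyquist rate = 2 × 13.3 kHz = 26.6 kHz.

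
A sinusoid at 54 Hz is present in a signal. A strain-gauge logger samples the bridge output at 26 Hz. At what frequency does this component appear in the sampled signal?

2 Hz

54 Hz mod fs = 2 Hz.
2 Hz ≤ fs/2 = 13 Hz, appears at 2 Hz.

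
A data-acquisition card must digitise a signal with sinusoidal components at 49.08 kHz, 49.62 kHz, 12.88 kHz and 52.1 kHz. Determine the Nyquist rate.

104.2 kHz

Highest-frequency component: 52.1 kHz.
Nyquist rate = 2 × 52.1 kHz = 104.2 kHz.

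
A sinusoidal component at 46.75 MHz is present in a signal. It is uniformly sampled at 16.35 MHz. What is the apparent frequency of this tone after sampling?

46.75 MHz mod fs = 14.05 MHz.
14.05 MHz > fs/2 = 8.175 MHz, folds to fs − 14.05 MHz = 2.3 MHz.

2.3 MHz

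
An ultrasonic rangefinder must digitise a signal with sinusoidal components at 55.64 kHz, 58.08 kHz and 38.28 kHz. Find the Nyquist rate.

Highest-frequency component: 58.08 kHz.
Nyquist rate = 2 × 58.08 kHz = 116.16 kHz.

116.16 kHz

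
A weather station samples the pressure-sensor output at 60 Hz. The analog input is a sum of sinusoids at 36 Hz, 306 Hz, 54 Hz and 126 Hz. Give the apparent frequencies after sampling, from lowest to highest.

fs/2 = 30 Hz.
36 Hz > fs/2 = 30 Hz, folds to fs − 36 Hz = 24 Hz.
306 Hz mod fs = 6 Hz.
6 Hz ≤ fs/2 = 30 Hz, appears at 6 Hz.
54 Hz > fs/2 = 30 Hz, folds to fs − 54 Hz = 6 Hz.
126 Hz mod fs = 6 Hz.
6 Hz ≤ fs/2 = 30 Hz, appears at 6 Hz.
Distinct values: {6 Hz, 24 Hz}.

6 Hz, 24 Hz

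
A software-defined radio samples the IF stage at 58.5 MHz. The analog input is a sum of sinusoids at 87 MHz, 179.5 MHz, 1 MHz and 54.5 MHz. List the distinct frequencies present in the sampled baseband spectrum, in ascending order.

fs/2 = 29.25 MHz.
87 MHz mod fs = 28.5 MHz.
28.5 MHz ≤ fs/2 = 29.25 MHz, appears at 28.5 MHz.
179.5 MHz mod fs = 4 MHz.
4 MHz ≤ fs/2 = 29.25 MHz, appears at 4 MHz.
1 MHz ≤ fs/2 = 29.25 MHz, passes unchanged.
54.5 MHz > fs/2 = 29.25 MHz, folds to fs − 54.5 MHz = 4 MHz.
Distinct values: {1 MHz, 4 MHz, 28.5 MHz}.

1 MHz, 4 MHz, 28.5 MHz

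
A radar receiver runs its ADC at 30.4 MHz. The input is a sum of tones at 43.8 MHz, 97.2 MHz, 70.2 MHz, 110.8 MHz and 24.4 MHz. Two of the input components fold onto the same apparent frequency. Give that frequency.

fs/2 = 15.2 MHz.
43.8 MHz mod fs = 13.4 MHz.
13.4 MHz ≤ fs/2 = 15.2 MHz, appears at 13.4 MHz.
97.2 MHz mod fs = 6 MHz.
6 MHz ≤ fs/2 = 15.2 MHz, appears at 6 MHz.
70.2 MHz mod fs = 9.4 MHz.
9.4 MHz ≤ fs/2 = 15.2 MHz, appears at 9.4 MHz.
110.8 MHz mod fs = 19.6 MHz.
19.6 MHz > fs/2 = 15.2 MHz, folds to fs − 19.6 MHz = 10.8 MHz.
24.4 MHz > fs/2 = 15.2 MHz, folds to fs − 24.4 MHz = 6 MHz.
24.4 MHz and 97.2 MHz both map to 6 MHz.

6 MHz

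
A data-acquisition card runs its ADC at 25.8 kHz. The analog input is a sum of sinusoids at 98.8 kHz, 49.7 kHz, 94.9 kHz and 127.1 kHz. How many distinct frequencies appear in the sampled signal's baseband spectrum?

3

fs/2 = 12.9 kHz.
98.8 kHz mod fs = 21.4 kHz.
21.4 kHz > fs/2 = 12.9 kHz, folds to fs − 21.4 kHz = 4.4 kHz.
49.7 kHz mod fs = 23.9 kHz.
23.9 kHz > fs/2 = 12.9 kHz, folds to fs − 23.9 kHz = 1.9 kHz.
94.9 kHz mod fs = 17.5 kHz.
17.5 kHz > fs/2 = 12.9 kHz, folds to fs − 17.5 kHz = 8.3 kHz.
127.1 kHz mod fs = 23.9 kHz.
23.9 kHz > fs/2 = 12.9 kHz, folds to fs − 23.9 kHz = 1.9 kHz.
Distinct values: {1.9 kHz, 4.4 kHz, 8.3 kHz} → 3.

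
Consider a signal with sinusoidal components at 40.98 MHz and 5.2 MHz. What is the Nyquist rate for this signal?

Highest-frequency component: 40.98 MHz.
Nyquist rate = 2 × 40.98 MHz = 81.96 MHz.

81.96 MHz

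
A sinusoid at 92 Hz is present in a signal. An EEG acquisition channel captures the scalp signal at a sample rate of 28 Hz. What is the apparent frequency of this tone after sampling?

92 Hz mod fs = 8 Hz.
8 Hz ≤ fs/2 = 14 Hz, appears at 8 Hz.

8 Hz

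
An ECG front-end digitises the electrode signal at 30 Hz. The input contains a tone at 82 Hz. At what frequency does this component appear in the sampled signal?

8 Hz

82 Hz mod fs = 22 Hz.
22 Hz > fs/2 = 15 Hz, folds to fs − 22 Hz = 8 Hz.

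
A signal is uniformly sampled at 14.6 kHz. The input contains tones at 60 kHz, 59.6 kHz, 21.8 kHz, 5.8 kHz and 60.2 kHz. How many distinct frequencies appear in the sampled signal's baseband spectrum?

5

fs/2 = 7.3 kHz.
60 kHz mod fs = 1.6 kHz.
1.6 kHz ≤ fs/2 = 7.3 kHz, appears at 1.6 kHz.
59.6 kHz mod fs = 1.2 kHz.
1.2 kHz ≤ fs/2 = 7.3 kHz, appears at 1.2 kHz.
21.8 kHz mod fs = 7.2 kHz.
7.2 kHz ≤ fs/2 = 7.3 kHz, appears at 7.2 kHz.
5.8 kHz ≤ fs/2 = 7.3 kHz, passes unchanged.
60.2 kHz mod fs = 1.8 kHz.
1.8 kHz ≤ fs/2 = 7.3 kHz, appears at 1.8 kHz.
Distinct values: {1.2 kHz, 1.6 kHz, 1.8 kHz, 5.8 kHz, 7.2 kHz} → 5.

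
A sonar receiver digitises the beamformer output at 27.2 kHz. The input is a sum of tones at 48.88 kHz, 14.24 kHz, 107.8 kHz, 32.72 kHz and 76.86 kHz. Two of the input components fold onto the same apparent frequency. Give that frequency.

5.52 kHz

fs/2 = 13.6 kHz.
48.88 kHz mod fs = 21.68 kHz.
21.68 kHz > fs/2 = 13.6 kHz, folds to fs − 21.68 kHz = 5.52 kHz.
14.24 kHz > fs/2 = 13.6 kHz, folds to fs − 14.24 kHz = 12.96 kHz.
107.8 kHz mod fs = 26.2 kHz.
26.2 kHz > fs/2 = 13.6 kHz, folds to fs − 26.2 kHz = 1 kHz.
32.72 kHz mod fs = 5.52 kHz.
5.52 kHz ≤ fs/2 = 13.6 kHz, appears at 5.52 kHz.
76.86 kHz mod fs = 22.46 kHz.
22.46 kHz > fs/2 = 13.6 kHz, folds to fs − 22.46 kHz = 4.74 kHz.
32.72 kHz and 48.88 kHz both map to 5.52 kHz.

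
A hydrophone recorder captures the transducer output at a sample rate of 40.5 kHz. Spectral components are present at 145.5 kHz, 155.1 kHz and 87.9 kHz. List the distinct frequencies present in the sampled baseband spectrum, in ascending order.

fs/2 = 20.25 kHz.
145.5 kHz mod fs = 24 kHz.
24 kHz > fs/2 = 20.25 kHz, folds to fs − 24 kHz = 16.5 kHz.
155.1 kHz mod fs = 33.6 kHz.
33.6 kHz > fs/2 = 20.25 kHz, folds to fs − 33.6 kHz = 6.9 kHz.
87.9 kHz mod fs = 6.9 kHz.
6.9 kHz ≤ fs/2 = 20.25 kHz, appears at 6.9 kHz.
Distinct values: {6.9 kHz, 16.5 kHz}.

6.9 kHz, 16.5 kHz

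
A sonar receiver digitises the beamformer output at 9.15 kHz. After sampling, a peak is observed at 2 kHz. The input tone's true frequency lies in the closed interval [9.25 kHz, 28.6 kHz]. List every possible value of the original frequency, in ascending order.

11.15 kHz, 16.3 kHz, 20.3 kHz, 25.45 kHz

Frequencies that alias to 2 kHz are k·fs ± 2 kHz for integer k ≥ 0.
k=0: 2 kHz.
k=1: 7.15 kHz, 11.15 kHz.
k=2: 16.3 kHz, 20.3 kHz.
k=3: 25.45 kHz, 29.45 kHz.
k=4: 34.6 kHz, 38.6 kHz.
Within [9.25 kHz, 28.6 kHz]: 11.15 kHz, 16.3 kHz, 20.3 kHz, 25.45 kHz.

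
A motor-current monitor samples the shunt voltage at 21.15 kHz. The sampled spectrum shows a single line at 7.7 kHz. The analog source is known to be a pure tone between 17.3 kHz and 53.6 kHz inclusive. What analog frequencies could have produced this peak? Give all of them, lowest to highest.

28.85 kHz, 34.6 kHz, 50 kHz

Frequencies that alias to 7.7 kHz are k·fs ± 7.7 kHz for integer k ≥ 0.
k=0: 7.7 kHz.
k=1: 13.45 kHz, 28.85 kHz.
k=2: 34.6 kHz, 50 kHz.
k=3: 55.75 kHz, 71.15 kHz.
Within [17.3 kHz, 53.6 kHz]: 28.85 kHz, 34.6 kHz, 50 kHz.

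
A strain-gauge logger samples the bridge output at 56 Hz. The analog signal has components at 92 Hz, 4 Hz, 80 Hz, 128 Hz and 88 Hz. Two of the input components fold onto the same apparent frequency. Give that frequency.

24 Hz

fs/2 = 28 Hz.
92 Hz mod fs = 36 Hz.
36 Hz > fs/2 = 28 Hz, folds to fs − 36 Hz = 20 Hz.
4 Hz ≤ fs/2 = 28 Hz, passes unchanged.
80 Hz mod fs = 24 Hz.
24 Hz ≤ fs/2 = 28 Hz, appears at 24 Hz.
128 Hz mod fs = 16 Hz.
16 Hz ≤ fs/2 = 28 Hz, appears at 16 Hz.
88 Hz mod fs = 32 Hz.
32 Hz > fs/2 = 28 Hz, folds to fs − 32 Hz = 24 Hz.
80 Hz and 88 Hz both map to 24 Hz.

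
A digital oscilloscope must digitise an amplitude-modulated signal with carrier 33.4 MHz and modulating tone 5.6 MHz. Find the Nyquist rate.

AM sidebands sit at fc ± fm = 27.8 MHz and 39 MHz.
Highest-frequency component: 39 MHz.
Nyquist rate = 2 × 39 MHz = 78 MHz.

78 MHz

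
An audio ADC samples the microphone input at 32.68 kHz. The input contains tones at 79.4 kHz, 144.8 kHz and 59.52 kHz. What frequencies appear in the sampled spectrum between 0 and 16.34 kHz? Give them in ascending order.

5.84 kHz, 14.04 kHz, 14.08 kHz

fs/2 = 16.34 kHz.
79.4 kHz mod fs = 14.04 kHz.
14.04 kHz ≤ fs/2 = 16.34 kHz, appears at 14.04 kHz.
144.8 kHz mod fs = 14.08 kHz.
14.08 kHz ≤ fs/2 = 16.34 kHz, appears at 14.08 kHz.
59.52 kHz mod fs = 26.84 kHz.
26.84 kHz > fs/2 = 16.34 kHz, folds to fs − 26.84 kHz = 5.84 kHz.
Distinct values: {5.84 kHz, 14.04 kHz, 14.08 kHz}.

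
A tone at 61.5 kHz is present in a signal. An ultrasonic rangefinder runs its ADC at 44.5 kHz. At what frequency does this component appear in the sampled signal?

61.5 kHz mod fs = 17 kHz.
17 kHz ≤ fs/2 = 22.25 kHz, appears at 17 kHz.

17 kHz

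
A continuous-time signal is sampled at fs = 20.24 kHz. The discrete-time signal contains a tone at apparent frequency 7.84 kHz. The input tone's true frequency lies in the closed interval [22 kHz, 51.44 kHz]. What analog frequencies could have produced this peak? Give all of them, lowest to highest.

Frequencies that alias to 7.84 kHz are k·fs ± 7.84 kHz for integer k ≥ 0.
k=0: 7.84 kHz.
k=1: 12.4 kHz, 28.08 kHz.
k=2: 32.64 kHz, 48.32 kHz.
k=3: 52.88 kHz, 68.56 kHz.
Within [22 kHz, 51.44 kHz]: 28.08 kHz, 32.64 kHz, 48.32 kHz.

28.08 kHz, 32.64 kHz, 48.32 kHz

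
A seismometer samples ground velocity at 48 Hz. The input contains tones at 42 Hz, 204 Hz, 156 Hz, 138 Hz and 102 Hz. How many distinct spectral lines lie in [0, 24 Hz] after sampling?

fs/2 = 24 Hz.
42 Hz > fs/2 = 24 Hz, folds to fs − 42 Hz = 6 Hz.
204 Hz mod fs = 12 Hz.
12 Hz ≤ fs/2 = 24 Hz, appears at 12 Hz.
156 Hz mod fs = 12 Hz.
12 Hz ≤ fs/2 = 24 Hz, appears at 12 Hz.
138 Hz mod fs = 42 Hz.
42 Hz > fs/2 = 24 Hz, folds to fs − 42 Hz = 6 Hz.
102 Hz mod fs = 6 Hz.
6 Hz ≤ fs/2 = 24 Hz, appears at 6 Hz.
Distinct values: {6 Hz, 12 Hz} → 2.

2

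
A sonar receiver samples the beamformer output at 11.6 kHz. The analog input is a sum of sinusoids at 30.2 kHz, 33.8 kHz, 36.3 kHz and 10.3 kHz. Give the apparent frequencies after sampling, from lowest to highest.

1 kHz, 1.3 kHz, 1.5 kHz, 4.6 kHz

fs/2 = 5.8 kHz.
30.2 kHz mod fs = 7 kHz.
7 kHz > fs/2 = 5.8 kHz, folds to fs − 7 kHz = 4.6 kHz.
33.8 kHz mod fs = 10.6 kHz.
10.6 kHz > fs/2 = 5.8 kHz, folds to fs − 10.6 kHz = 1 kHz.
36.3 kHz mod fs = 1.5 kHz.
1.5 kHz ≤ fs/2 = 5.8 kHz, appears at 1.5 kHz.
10.3 kHz > fs/2 = 5.8 kHz, folds to fs − 10.3 kHz = 1.3 kHz.
Distinct values: {1 kHz, 1.3 kHz, 1.5 kHz, 4.6 kHz}.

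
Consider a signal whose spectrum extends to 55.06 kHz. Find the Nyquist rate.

110.12 kHz

Nyquist rate = 2 × 55.06 kHz = 110.12 kHz.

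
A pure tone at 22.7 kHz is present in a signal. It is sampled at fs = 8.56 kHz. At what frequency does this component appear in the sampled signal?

2.98 kHz

22.7 kHz mod fs = 5.58 kHz.
5.58 kHz > fs/2 = 4.28 kHz, folds to fs − 5.58 kHz = 2.98 kHz.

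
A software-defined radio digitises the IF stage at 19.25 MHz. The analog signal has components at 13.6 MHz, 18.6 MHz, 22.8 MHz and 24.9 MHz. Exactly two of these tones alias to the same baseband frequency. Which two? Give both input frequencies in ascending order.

13.6 MHz, 24.9 MHz

fs/2 = 9.625 MHz.
13.6 MHz > fs/2 = 9.625 MHz, folds to fs − 13.6 MHz = 5.65 MHz.
18.6 MHz > fs/2 = 9.625 MHz, folds to fs − 18.6 MHz = 0.65 MHz.
22.8 MHz mod fs = 3.55 MHz.
3.55 MHz ≤ fs/2 = 9.625 MHz, appears at 3.55 MHz.
24.9 MHz mod fs = 5.65 MHz.
5.65 MHz ≤ fs/2 = 9.625 MHz, appears at 5.65 MHz.
13.6 MHz and 24.9 MHz both map to 5.65 MHz.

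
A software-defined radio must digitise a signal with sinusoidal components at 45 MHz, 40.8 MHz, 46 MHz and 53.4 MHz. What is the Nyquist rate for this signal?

Highest-frequency component: 53.4 MHz.
Nyquist rate = 2 × 53.4 MHz = 106.8 MHz.

106.8 MHz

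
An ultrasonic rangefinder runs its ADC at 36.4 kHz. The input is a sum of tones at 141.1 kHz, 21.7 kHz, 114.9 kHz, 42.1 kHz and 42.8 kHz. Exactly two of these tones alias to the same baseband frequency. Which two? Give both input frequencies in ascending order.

fs/2 = 18.2 kHz.
141.1 kHz mod fs = 31.9 kHz.
31.9 kHz > fs/2 = 18.2 kHz, folds to fs − 31.9 kHz = 4.5 kHz.
21.7 kHz > fs/2 = 18.2 kHz, folds to fs − 21.7 kHz = 14.7 kHz.
114.9 kHz mod fs = 5.7 kHz.
5.7 kHz ≤ fs/2 = 18.2 kHz, appears at 5.7 kHz.
42.1 kHz mod fs = 5.7 kHz.
5.7 kHz ≤ fs/2 = 18.2 kHz, appears at 5.7 kHz.
42.8 kHz mod fs = 6.4 kHz.
6.4 kHz ≤ fs/2 = 18.2 kHz, appears at 6.4 kHz.
42.1 kHz and 114.9 kHz both map to 5.7 kHz.

42.1 kHz, 114.9 kHz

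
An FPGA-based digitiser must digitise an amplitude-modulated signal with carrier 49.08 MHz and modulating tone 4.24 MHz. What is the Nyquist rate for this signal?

106.64 MHz

AM sidebands sit at fc ± fm = 44.84 MHz and 53.32 MHz.
Highest-frequency component: 53.32 MHz.
Nyquist rate = 2 × 53.32 MHz = 106.64 MHz.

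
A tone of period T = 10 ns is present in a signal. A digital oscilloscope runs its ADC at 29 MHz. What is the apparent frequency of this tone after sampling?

T = 10 ns → f = 1/T = 100 MHz.
100 MHz mod fs = 13 MHz.
13 MHz ≤ fs/2 = 14.5 MHz, appears at 13 MHz.

13 MHz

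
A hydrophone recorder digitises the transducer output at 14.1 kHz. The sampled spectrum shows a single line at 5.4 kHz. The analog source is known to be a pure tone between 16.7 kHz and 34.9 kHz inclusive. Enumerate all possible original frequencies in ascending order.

Frequencies that alias to 5.4 kHz are k·fs ± 5.4 kHz for integer k ≥ 0.
k=0: 5.4 kHz.
k=1: 8.7 kHz, 19.5 kHz.
k=2: 22.8 kHz, 33.6 kHz.
k=3: 36.9 kHz, 47.7 kHz.
Within [16.7 kHz, 34.9 kHz]: 19.5 kHz, 22.8 kHz, 33.6 kHz.

19.5 kHz, 22.8 kHz, 33.6 kHz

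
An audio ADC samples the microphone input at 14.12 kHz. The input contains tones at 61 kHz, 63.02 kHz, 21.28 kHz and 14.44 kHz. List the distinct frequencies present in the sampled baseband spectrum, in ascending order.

0.32 kHz, 4.52 kHz, 6.54 kHz, 6.96 kHz

fs/2 = 7.06 kHz.
61 kHz mod fs = 4.52 kHz.
4.52 kHz ≤ fs/2 = 7.06 kHz, appears at 4.52 kHz.
63.02 kHz mod fs = 6.54 kHz.
6.54 kHz ≤ fs/2 = 7.06 kHz, appears at 6.54 kHz.
21.28 kHz mod fs = 7.16 kHz.
7.16 kHz > fs/2 = 7.06 kHz, folds to fs − 7.16 kHz = 6.96 kHz.
14.44 kHz mod fs = 0.32 kHz.
0.32 kHz ≤ fs/2 = 7.06 kHz, appears at 0.32 kHz.
Distinct values: {0.32 kHz, 4.52 kHz, 6.54 kHz, 6.96 kHz}.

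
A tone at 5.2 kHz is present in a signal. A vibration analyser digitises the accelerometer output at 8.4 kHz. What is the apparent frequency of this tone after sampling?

3.2 kHz

5.2 kHz > fs/2 = 4.2 kHz, folds to fs − 5.2 kHz = 3.2 kHz.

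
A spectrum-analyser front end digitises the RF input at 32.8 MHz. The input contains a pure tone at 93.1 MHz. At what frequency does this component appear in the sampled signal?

93.1 MHz mod fs = 27.5 MHz.
27.5 MHz > fs/2 = 16.4 MHz, folds to fs − 27.5 MHz = 5.3 MHz.

5.3 MHz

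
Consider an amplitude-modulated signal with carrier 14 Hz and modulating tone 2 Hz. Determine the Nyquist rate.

32 Hz

AM sidebands sit at fc ± fm = 12 Hz and 16 Hz.
Highest-frequency component: 16 Hz.
Nyquist rate = 2 × 16 Hz = 32 Hz.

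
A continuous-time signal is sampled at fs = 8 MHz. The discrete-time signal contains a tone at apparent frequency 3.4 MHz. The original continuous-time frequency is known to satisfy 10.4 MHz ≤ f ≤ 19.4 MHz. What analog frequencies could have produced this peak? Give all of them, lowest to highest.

11.4 MHz, 12.6 MHz, 19.4 MHz

Frequencies that alias to 3.4 MHz are k·fs ± 3.4 MHz for integer k ≥ 0.
k=0: 3.4 MHz.
k=1: 4.6 MHz, 11.4 MHz.
k=2: 12.6 MHz, 19.4 MHz.
k=3: 20.6 MHz, 27.4 MHz.
Within [10.4 MHz, 19.4 MHz]: 11.4 MHz, 12.6 MHz, 19.4 MHz.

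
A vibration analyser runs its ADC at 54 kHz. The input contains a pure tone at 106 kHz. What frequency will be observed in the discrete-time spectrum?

2 kHz

106 kHz mod fs = 52 kHz.
52 kHz > fs/2 = 27 kHz, folds to fs − 52 kHz = 2 kHz.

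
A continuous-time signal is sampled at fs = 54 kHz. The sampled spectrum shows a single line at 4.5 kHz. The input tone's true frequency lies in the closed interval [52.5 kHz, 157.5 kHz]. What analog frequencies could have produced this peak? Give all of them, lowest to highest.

Frequencies that alias to 4.5 kHz are k·fs ± 4.5 kHz for integer k ≥ 0.
k=0: 4.5 kHz.
k=1: 49.5 kHz, 58.5 kHz.
k=2: 103.5 kHz, 112.5 kHz.
k=3: 157.5 kHz, 166.5 kHz.
k=4: 211.5 kHz, 220.5 kHz.
Within [52.5 kHz, 157.5 kHz]: 58.5 kHz, 103.5 kHz, 112.5 kHz, 157.5 kHz.

58.5 kHz, 103.5 kHz, 112.5 kHz, 157.5 kHz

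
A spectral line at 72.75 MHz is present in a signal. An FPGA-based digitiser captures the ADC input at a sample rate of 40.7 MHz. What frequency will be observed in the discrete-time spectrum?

8.65 MHz

72.75 MHz mod fs = 32.05 MHz.
32.05 MHz > fs/2 = 20.35 MHz, folds to fs − 32.05 MHz = 8.65 MHz.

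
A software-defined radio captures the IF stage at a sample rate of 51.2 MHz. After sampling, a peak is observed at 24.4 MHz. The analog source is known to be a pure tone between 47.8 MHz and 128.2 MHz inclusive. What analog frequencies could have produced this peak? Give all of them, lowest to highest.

75.6 MHz, 78 MHz, 126.8 MHz

Frequencies that alias to 24.4 MHz are k·fs ± 24.4 MHz for integer k ≥ 0.
k=0: 24.4 MHz.
k=1: 26.8 MHz, 75.6 MHz.
k=2: 78 MHz, 126.8 MHz.
k=3: 129.2 MHz, 178 MHz.
Within [47.8 MHz, 128.2 MHz]: 75.6 MHz, 78 MHz, 126.8 MHz.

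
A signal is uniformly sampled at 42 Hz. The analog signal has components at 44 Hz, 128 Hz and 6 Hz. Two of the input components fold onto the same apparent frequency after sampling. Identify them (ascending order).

fs/2 = 21 Hz.
44 Hz mod fs = 2 Hz.
2 Hz ≤ fs/2 = 21 Hz, appears at 2 Hz.
128 Hz mod fs = 2 Hz.
2 Hz ≤ fs/2 = 21 Hz, appears at 2 Hz.
6 Hz ≤ fs/2 = 21 Hz, passes unchanged.
44 Hz and 128 Hz both map to 2 Hz.

44 Hz, 128 Hz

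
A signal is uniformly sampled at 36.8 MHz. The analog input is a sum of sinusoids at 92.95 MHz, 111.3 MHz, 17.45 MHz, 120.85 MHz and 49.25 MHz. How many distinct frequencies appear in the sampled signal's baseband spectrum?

fs/2 = 18.4 MHz.
92.95 MHz mod fs = 19.35 MHz.
19.35 MHz > fs/2 = 18.4 MHz, folds to fs − 19.35 MHz = 17.45 MHz.
111.3 MHz mod fs = 0.9 MHz.
0.9 MHz ≤ fs/2 = 18.4 MHz, appears at 0.9 MHz.
17.45 MHz ≤ fs/2 = 18.4 MHz, passes unchanged.
120.85 MHz mod fs = 10.45 MHz.
10.45 MHz ≤ fs/2 = 18.4 MHz, appears at 10.45 MHz.
49.25 MHz mod fs = 12.45 MHz.
12.45 MHz ≤ fs/2 = 18.4 MHz, appears at 12.45 MHz.
Distinct values: {0.9 MHz, 10.45 MHz, 12.45 MHz, 17.45 MHz} → 4.

4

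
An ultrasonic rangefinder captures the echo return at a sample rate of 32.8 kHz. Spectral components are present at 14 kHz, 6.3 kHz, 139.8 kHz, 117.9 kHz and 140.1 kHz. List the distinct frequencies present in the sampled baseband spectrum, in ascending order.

fs/2 = 16.4 kHz.
14 kHz ≤ fs/2 = 16.4 kHz, passes unchanged.
6.3 kHz ≤ fs/2 = 16.4 kHz, passes unchanged.
139.8 kHz mod fs = 8.6 kHz.
8.6 kHz ≤ fs/2 = 16.4 kHz, appears at 8.6 kHz.
117.9 kHz mod fs = 19.5 kHz.
19.5 kHz > fs/2 = 16.4 kHz, folds to fs − 19.5 kHz = 13.3 kHz.
140.1 kHz mod fs = 8.9 kHz.
8.9 kHz ≤ fs/2 = 16.4 kHz, appears at 8.9 kHz.
Distinct values: {6.3 kHz, 8.6 kHz, 8.9 kHz, 13.3 kHz, 14 kHz}.

6.3 kHz, 8.6 kHz, 8.9 kHz, 13.3 kHz, 14 kHz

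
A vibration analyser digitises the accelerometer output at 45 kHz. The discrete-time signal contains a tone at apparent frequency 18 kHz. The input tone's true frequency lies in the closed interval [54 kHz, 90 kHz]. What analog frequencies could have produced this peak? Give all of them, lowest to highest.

Frequencies that alias to 18 kHz are k·fs ± 18 kHz for integer k ≥ 0.
k=0: 18 kHz.
k=1: 27 kHz, 63 kHz.
k=2: 72 kHz, 108 kHz.
k=3: 117 kHz, 153 kHz.
Within [54 kHz, 90 kHz]: 63 kHz, 72 kHz.

63 kHz, 72 kHz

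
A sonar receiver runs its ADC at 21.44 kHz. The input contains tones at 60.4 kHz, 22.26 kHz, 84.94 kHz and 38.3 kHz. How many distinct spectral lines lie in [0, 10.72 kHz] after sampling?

3

fs/2 = 10.72 kHz.
60.4 kHz mod fs = 17.52 kHz.
17.52 kHz > fs/2 = 10.72 kHz, folds to fs − 17.52 kHz = 3.92 kHz.
22.26 kHz mod fs = 0.82 kHz.
0.82 kHz ≤ fs/2 = 10.72 kHz, appears at 0.82 kHz.
84.94 kHz mod fs = 20.62 kHz.
20.62 kHz > fs/2 = 10.72 kHz, folds to fs − 20.62 kHz = 0.82 kHz.
38.3 kHz mod fs = 16.86 kHz.
16.86 kHz > fs/2 = 10.72 kHz, folds to fs − 16.86 kHz = 4.58 kHz.
Distinct values: {0.82 kHz, 3.92 kHz, 4.58 kHz} → 3.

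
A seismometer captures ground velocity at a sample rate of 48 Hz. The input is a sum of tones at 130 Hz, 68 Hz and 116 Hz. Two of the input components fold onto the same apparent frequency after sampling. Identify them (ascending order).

fs/2 = 24 Hz.
130 Hz mod fs = 34 Hz.
34 Hz > fs/2 = 24 Hz, folds to fs − 34 Hz = 14 Hz.
68 Hz mod fs = 20 Hz.
20 Hz ≤ fs/2 = 24 Hz, appears at 20 Hz.
116 Hz mod fs = 20 Hz.
20 Hz ≤ fs/2 = 24 Hz, appears at 20 Hz.
68 Hz and 116 Hz both map to 20 Hz.

68 Hz, 116 Hz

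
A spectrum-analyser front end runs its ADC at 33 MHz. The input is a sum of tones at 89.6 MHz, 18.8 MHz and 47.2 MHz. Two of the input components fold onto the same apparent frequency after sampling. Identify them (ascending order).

fs/2 = 16.5 MHz.
89.6 MHz mod fs = 23.6 MHz.
23.6 MHz > fs/2 = 16.5 MHz, folds to fs − 23.6 MHz = 9.4 MHz.
18.8 MHz > fs/2 = 16.5 MHz, folds to fs − 18.8 MHz = 14.2 MHz.
47.2 MHz mod fs = 14.2 MHz.
14.2 MHz ≤ fs/2 = 16.5 MHz, appears at 14.2 MHz.
18.8 MHz and 47.2 MHz both map to 14.2 MHz.

18.8 MHz, 47.2 MHz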